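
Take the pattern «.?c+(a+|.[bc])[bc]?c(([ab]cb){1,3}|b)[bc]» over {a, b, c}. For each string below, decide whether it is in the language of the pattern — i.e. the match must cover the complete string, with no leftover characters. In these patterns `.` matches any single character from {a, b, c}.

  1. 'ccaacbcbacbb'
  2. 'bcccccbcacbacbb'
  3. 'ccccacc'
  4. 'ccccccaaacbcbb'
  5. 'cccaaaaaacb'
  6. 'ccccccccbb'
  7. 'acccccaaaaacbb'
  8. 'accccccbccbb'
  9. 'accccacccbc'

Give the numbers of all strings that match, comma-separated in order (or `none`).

1, 2, 4, 6, 7, 8, 9

1 → match
2 → match
3 → no match
4 → match
5 → no match
6 → match
7 → match
8 → match
9 → match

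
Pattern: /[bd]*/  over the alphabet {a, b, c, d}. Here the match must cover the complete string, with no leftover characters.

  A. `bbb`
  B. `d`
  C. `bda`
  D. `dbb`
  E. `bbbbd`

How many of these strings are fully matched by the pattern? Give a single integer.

A → match
B → match
C → no match
D → match
E → match
Total matched: 4

4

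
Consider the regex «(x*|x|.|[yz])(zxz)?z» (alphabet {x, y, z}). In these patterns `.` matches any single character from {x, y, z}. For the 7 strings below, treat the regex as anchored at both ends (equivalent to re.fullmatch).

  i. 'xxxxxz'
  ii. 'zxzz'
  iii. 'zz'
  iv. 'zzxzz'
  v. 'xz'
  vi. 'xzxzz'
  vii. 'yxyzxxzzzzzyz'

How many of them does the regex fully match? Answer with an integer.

i → match
ii → match
iii → match
iv → match
v → match
vi → match
vii → no match
Total matched: 6

6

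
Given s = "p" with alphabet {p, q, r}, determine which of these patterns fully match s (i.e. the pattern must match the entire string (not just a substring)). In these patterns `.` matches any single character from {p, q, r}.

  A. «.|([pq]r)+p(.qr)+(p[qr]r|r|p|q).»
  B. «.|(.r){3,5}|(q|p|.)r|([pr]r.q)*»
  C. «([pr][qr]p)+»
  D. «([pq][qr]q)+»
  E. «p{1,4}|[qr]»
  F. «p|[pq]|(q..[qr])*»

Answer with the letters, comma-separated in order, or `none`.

A → match
B → match
C → no match
D → no match — must end with "q"
E → match
F → match

A, B, E, F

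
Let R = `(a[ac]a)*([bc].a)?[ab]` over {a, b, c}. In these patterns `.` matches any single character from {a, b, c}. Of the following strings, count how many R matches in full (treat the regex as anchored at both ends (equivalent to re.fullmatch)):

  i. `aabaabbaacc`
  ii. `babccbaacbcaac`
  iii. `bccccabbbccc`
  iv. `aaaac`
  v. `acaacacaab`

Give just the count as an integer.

i → no match
ii → no match
iii → no match
iv → no match
v → match
Total matched: 1

1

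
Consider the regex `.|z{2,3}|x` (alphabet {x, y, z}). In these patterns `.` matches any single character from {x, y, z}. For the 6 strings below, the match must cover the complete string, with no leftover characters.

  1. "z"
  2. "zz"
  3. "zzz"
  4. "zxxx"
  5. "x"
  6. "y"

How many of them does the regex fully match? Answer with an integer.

5

1. "z" → match
2. "zz" → match
3. "zzz" → match
4. "zxxx" → no match
5. "x" → match
6. "y" → match
Total matched: 5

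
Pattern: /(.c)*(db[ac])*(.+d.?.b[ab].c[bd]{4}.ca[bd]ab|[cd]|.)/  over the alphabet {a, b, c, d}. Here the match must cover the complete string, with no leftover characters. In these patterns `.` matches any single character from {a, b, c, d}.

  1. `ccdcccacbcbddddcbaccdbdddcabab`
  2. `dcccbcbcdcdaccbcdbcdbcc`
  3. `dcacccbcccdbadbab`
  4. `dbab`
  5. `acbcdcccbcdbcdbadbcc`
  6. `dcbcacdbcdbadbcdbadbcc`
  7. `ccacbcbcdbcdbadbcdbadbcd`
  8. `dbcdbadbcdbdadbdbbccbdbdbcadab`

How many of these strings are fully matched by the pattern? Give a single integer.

7

1 → match
2 → no match
3 → match
4. `dbab` → match
5 → match
6 → match
7 → match
8 → match
Total matched: 7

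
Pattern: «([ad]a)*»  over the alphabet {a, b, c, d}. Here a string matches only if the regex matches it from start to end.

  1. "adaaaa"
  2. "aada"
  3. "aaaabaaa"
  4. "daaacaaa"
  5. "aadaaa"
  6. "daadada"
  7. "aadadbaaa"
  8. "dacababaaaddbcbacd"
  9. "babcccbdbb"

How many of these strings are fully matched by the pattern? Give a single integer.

2

1. "adaaaa" → no match
2. "aada" → match
3. "aaaabaaa" → no match
4. "daaacaaa" → no match
5. "aadaaa" → match
6. "daadada" → no match
7. "aadadbaaa" → no match
8 → no match
9. "babcccbdbb" → no match
Total matched: 2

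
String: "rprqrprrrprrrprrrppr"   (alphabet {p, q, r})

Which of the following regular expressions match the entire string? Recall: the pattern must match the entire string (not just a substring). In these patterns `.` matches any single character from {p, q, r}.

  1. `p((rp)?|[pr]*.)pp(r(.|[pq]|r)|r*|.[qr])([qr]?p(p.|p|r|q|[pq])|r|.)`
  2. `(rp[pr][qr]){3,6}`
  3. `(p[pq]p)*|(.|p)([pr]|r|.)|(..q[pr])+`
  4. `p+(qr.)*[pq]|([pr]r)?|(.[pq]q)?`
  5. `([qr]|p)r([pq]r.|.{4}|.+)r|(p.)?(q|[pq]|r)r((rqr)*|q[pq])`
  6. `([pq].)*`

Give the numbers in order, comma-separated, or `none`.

2

1 → no match — must start with "p"
2 → match
3 → no match
4 → no match
5 → no match
6 → no match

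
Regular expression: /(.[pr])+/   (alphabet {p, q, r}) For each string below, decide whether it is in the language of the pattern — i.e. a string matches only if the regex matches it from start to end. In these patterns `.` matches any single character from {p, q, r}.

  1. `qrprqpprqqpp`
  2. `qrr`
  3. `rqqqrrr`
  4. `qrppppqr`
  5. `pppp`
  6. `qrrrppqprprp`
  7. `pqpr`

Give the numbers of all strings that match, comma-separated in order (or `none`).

4, 5, 6

1 → no match
2 → no match
3 → no match
4 → match
5 → match
6 → match
7 → no match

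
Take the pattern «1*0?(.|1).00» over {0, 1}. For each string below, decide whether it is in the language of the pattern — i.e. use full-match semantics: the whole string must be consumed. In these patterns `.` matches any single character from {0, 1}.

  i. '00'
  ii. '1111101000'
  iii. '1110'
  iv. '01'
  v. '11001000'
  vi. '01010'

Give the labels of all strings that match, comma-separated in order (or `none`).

ii

i. '00' → no match
ii. '1111101000' → match
iii. '1110' → no match — must end with '00'
iv. '01' → no match — must end with '00'
v. '11001000' → no match
vi. '01010' → no match — must end with '00'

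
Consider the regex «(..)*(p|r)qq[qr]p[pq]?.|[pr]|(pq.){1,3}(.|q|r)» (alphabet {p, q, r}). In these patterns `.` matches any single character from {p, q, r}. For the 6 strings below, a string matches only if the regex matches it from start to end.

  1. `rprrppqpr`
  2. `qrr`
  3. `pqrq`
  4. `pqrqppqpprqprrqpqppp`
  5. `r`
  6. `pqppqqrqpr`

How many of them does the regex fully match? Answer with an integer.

2

1 → no match
2 → no match
3 → match
4 → no match
5 → match
6 → no match
Total matched: 2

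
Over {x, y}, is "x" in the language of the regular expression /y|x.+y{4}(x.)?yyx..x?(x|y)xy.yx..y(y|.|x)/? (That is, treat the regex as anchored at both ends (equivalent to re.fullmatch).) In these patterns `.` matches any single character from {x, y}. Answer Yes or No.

No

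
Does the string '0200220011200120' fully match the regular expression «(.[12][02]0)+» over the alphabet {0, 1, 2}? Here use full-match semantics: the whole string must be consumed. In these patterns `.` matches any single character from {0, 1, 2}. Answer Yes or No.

Yes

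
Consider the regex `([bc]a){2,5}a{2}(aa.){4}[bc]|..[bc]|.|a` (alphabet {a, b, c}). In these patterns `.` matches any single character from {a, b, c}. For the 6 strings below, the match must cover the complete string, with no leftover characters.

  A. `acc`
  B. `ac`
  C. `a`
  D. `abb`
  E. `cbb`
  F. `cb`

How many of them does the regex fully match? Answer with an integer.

A → match
B → no match
C → match
D → match
E → match
F → no match
Total matched: 4

4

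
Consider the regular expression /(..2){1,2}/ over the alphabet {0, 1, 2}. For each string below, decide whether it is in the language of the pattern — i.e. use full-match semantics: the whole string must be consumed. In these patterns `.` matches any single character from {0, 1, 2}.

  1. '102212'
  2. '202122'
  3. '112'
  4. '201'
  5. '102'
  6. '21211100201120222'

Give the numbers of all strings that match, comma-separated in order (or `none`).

1 → match
2 → match
3 → match
4 → no match — must end with '2'
5 → match
6 → no match

1, 2, 3, 5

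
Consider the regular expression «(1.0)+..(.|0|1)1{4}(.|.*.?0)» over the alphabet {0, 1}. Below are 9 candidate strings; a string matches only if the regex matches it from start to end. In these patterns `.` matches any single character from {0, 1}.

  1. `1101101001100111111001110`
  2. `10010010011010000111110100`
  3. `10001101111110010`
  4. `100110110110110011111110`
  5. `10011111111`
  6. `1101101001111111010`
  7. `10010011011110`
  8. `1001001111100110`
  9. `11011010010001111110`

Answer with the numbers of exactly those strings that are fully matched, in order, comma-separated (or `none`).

1 → match
2 → match
3 → no match
4 → match
5 → match
6 → match
7 → match
8 → match
9 → match

1, 2, 4, 5, 6, 7, 8, 9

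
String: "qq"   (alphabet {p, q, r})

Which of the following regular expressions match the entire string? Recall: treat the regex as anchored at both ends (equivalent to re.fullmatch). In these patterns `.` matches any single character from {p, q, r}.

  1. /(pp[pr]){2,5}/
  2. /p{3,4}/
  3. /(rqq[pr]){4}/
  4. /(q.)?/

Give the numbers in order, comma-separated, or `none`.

1 → no match — must start with "pp"
2 → no match — must start with "p"
3 → no match — must start with "rqq"
4 → match

4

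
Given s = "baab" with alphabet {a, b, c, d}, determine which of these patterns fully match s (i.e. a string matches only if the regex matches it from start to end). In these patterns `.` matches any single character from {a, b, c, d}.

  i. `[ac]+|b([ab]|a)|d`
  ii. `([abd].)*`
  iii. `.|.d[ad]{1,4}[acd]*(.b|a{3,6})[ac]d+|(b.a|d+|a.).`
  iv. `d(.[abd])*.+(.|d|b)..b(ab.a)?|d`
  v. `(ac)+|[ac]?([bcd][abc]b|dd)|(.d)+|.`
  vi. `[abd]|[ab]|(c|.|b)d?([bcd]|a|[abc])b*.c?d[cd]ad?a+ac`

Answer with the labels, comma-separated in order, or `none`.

ii, iii

i → no match
ii → match
iii → match
iv → no match — must start with "d"
v → no match
vi → no match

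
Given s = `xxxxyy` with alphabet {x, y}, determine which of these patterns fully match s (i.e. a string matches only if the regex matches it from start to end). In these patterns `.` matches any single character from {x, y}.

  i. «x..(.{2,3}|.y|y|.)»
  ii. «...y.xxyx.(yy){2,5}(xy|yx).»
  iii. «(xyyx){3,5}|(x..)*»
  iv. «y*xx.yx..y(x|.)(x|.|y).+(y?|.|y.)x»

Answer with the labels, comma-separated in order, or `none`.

i → match
ii → no match
iii → match
iv → no match — must end with `x`

i, iii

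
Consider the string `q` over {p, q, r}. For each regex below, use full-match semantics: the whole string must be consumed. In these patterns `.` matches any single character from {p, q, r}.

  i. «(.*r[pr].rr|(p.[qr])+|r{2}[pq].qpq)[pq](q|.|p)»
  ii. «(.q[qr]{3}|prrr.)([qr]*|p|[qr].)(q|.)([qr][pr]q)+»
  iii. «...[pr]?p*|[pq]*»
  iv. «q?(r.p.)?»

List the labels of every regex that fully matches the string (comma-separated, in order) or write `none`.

iii, iv

i → no match
ii → no match
iii → match
iv → match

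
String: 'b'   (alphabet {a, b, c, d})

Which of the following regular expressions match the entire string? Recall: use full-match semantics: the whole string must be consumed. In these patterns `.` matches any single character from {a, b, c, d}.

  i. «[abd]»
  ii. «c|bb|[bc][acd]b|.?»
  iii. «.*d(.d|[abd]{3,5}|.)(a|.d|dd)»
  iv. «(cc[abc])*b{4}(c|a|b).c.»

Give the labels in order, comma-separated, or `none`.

i → match
ii → match
iii → no match
iv → no match

i, ii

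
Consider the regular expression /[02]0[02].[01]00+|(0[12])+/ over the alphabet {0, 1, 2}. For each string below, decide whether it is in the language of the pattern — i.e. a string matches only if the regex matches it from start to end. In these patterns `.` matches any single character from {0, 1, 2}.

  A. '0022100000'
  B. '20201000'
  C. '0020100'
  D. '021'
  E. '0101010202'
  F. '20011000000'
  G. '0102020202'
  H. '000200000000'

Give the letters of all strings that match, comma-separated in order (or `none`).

A, B, C, E, F, G, H

A. '0022100000' → match
B. '20201000' → match
C. '0020100' → match
D. '021' → no match
E. '0101010202' → match
F. '20011000000' → match
G. '0102020202' → match
H. '000200000000' → match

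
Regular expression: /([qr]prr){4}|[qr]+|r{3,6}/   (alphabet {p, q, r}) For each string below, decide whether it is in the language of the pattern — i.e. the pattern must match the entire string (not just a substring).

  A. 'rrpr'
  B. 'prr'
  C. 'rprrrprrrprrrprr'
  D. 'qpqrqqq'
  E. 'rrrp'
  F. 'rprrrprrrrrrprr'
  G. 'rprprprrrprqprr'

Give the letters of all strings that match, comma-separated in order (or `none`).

A → no match
B → no match
C → match
D → no match
E → no match
F → no match
G → no match

C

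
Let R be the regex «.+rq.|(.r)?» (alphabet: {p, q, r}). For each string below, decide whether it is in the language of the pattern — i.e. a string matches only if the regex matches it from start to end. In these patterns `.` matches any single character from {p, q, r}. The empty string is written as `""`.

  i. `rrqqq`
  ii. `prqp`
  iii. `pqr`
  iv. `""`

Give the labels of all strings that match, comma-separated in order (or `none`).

i → no match
ii → match
iii → no match
iv → match

ii, iv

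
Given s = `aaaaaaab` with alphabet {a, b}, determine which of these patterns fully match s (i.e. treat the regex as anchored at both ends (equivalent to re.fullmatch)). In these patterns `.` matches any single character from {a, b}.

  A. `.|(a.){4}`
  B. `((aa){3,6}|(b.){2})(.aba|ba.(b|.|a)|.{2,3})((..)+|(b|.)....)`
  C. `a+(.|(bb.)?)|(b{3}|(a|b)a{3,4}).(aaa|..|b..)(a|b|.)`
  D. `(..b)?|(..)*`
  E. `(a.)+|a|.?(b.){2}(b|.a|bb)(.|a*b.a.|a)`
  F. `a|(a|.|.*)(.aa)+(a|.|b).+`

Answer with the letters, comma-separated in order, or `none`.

A, C, D, E, F

A → match
B → no match
C → match
D → match
E → match
F → match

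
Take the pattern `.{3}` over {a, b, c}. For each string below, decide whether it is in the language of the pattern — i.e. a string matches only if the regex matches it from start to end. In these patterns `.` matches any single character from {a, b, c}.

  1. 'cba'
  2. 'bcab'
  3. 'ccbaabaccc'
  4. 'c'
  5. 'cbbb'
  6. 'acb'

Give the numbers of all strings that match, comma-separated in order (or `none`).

1, 6

1 → match
2 → no match
3 → no match
4 → no match
5 → no match
6 → match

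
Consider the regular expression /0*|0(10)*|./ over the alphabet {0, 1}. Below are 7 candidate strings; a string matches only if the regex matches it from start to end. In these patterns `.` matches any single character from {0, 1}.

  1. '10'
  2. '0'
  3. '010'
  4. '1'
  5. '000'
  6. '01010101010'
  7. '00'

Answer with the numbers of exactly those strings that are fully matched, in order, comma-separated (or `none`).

2, 3, 4, 5, 6, 7

1. '10' → no match
2. '0' → match
3. '010' → match
4. '1' → match
5. '000' → match
6. '01010101010' → match
7. '00' → match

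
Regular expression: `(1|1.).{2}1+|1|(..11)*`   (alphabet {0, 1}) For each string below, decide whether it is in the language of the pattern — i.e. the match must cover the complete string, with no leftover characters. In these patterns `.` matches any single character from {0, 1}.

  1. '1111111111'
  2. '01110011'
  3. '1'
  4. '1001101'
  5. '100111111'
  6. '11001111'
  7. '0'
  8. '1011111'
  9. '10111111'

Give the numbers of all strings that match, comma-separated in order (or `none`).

1 → match
2 → match
3 → match
4 → no match
5 → match
6 → match
7 → no match
8 → match
9 → match

1, 2, 3, 5, 6, 8, 9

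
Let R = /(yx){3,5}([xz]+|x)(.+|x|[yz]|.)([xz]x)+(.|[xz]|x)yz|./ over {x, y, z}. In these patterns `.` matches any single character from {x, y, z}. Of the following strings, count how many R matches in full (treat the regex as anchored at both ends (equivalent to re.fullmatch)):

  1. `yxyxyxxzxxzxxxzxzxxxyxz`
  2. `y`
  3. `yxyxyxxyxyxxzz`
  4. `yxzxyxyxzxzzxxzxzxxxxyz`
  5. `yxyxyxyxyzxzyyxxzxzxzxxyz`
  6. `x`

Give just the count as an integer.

1 → no match
2 → match
3 → no match
4 → no match
5 → no match
6 → match
Total matched: 2

2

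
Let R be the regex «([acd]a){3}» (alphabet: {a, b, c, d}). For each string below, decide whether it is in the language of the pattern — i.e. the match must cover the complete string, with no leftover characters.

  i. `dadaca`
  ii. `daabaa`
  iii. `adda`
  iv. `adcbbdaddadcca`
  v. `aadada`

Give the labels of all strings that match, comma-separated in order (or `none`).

i → match
ii → no match
iii → no match
iv → no match
v → match

i, v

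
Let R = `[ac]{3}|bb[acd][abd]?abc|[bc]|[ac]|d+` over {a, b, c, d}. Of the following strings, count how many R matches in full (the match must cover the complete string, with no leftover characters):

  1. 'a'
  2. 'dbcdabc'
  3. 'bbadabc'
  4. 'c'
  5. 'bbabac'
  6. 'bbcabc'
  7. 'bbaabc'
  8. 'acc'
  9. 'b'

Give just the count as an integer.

1 → match
2 → no match
3 → match
4 → match
5 → no match
6 → match
7 → match
8 → match
9 → match
Total matched: 7

7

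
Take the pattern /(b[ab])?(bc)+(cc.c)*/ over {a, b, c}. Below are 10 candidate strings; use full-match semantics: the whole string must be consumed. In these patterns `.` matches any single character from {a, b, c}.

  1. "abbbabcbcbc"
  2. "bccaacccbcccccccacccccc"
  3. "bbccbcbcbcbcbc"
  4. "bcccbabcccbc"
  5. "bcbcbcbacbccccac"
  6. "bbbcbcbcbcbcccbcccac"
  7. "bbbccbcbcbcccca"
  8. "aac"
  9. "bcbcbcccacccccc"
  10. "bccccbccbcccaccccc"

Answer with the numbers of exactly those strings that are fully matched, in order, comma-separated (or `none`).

6

1. "abbbabcbcbc" → no match
2 → no match
3 → no match
4. "bcccbabcccbc" → no match
5 → no match
6 → match
7 → no match
8. "aac" → no match
9 → no match
10 → no match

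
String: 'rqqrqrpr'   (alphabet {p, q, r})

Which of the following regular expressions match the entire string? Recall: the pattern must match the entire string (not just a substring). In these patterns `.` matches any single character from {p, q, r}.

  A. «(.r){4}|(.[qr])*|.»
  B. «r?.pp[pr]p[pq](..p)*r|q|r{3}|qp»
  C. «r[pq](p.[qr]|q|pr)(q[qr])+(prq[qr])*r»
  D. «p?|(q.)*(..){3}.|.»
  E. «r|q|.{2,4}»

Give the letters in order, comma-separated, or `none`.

A → match
B → no match
C → no match
D → no match
E → no match

A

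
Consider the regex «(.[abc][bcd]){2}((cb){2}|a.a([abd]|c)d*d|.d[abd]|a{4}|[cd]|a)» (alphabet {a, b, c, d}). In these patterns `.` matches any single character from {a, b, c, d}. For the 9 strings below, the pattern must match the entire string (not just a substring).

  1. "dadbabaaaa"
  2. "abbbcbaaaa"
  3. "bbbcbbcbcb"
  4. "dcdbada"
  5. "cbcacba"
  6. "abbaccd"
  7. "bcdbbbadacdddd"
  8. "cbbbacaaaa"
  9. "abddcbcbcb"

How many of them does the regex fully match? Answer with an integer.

9

1. "dadbabaaaa" → match
2. "abbbcbaaaa" → match
3. "bbbcbbcbcb" → match
4. "dcdbada" → match
5. "cbcacba" → match
6. "abbaccd" → match
7 → match
8. "cbbbacaaaa" → match
9. "abddcbcbcb" → match
Total matched: 9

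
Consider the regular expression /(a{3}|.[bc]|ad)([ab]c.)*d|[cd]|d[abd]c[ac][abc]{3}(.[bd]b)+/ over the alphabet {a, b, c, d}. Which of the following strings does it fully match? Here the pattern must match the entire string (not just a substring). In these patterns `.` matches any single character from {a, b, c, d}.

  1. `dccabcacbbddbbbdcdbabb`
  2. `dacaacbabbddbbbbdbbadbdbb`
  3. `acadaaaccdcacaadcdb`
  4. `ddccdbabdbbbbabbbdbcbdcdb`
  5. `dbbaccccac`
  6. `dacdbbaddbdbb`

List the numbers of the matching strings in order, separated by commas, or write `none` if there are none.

2

1 → no match
2 → match
3 → no match
4 → no match
5 → no match
6 → no match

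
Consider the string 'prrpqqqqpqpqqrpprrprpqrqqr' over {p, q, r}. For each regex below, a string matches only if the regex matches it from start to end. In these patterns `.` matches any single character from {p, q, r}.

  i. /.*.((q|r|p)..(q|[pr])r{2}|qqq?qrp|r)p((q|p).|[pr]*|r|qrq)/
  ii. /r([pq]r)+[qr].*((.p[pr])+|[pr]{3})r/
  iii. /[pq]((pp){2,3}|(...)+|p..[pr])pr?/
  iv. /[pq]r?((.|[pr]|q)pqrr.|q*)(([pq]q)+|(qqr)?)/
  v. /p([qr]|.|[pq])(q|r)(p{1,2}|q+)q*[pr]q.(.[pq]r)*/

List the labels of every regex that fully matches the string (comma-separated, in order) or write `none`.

i → no match
ii → no match — must start with 'r'
iii → no match
iv → no match
v → match

v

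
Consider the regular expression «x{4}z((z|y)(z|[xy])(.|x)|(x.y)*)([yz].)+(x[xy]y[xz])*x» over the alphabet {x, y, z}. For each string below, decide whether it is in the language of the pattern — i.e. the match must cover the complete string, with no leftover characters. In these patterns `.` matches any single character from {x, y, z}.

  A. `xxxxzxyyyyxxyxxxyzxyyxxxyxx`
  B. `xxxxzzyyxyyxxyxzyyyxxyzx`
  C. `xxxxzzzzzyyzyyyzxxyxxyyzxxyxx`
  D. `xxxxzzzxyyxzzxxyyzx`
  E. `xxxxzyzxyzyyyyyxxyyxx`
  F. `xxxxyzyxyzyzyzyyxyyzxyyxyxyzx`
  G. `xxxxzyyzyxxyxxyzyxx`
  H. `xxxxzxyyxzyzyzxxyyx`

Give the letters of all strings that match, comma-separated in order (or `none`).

A → match
B → no match
C → match
D → no match
E → match
F → no match
G → no match
H → no match

A, C, E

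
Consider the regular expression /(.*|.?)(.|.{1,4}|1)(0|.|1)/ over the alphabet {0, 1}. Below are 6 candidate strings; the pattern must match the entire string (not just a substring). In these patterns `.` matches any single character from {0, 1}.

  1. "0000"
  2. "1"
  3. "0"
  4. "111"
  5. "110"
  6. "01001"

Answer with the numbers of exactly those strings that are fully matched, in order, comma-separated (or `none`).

1, 4, 5, 6

1 → match
2 → no match
3 → no match
4 → match
5 → match
6 → match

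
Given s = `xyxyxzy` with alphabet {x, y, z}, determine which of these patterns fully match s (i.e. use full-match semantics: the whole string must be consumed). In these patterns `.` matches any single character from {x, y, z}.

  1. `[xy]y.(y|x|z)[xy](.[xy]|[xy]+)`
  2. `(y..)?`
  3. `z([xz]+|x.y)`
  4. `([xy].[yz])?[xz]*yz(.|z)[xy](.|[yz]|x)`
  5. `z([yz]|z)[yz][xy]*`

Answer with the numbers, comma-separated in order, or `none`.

1 → match
2 → no match
3 → no match — must start with `z`
4 → no match
5 → no match — must start with `z`

1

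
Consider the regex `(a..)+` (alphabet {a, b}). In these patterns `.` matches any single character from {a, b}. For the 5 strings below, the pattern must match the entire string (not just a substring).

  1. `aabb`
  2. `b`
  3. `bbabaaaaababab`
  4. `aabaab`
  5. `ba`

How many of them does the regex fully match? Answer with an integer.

1

1. `aabb` → no match
2. `b` → no match — must start with `a`
3 → no match — must start with `a`
4. `aabaab` → match
5. `ba` → no match — must start with `a`
Total matched: 1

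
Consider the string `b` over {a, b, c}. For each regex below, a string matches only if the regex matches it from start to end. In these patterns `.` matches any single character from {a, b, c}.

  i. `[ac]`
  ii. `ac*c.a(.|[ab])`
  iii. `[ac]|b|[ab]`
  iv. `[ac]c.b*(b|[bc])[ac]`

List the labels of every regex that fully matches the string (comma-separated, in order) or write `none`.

iii

i → no match
ii → no match — must start with `a`
iii → match
iv → no match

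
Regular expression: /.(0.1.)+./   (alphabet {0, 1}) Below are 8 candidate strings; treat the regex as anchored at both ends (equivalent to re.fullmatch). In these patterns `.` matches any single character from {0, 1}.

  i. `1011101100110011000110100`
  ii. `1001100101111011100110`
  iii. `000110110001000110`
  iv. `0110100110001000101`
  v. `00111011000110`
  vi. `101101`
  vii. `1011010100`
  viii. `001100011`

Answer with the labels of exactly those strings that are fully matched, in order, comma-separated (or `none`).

i → no match
ii → no match
iii → match
iv → no match
v → match
vi → match
vii → no match
viii → no match

iii, v, vi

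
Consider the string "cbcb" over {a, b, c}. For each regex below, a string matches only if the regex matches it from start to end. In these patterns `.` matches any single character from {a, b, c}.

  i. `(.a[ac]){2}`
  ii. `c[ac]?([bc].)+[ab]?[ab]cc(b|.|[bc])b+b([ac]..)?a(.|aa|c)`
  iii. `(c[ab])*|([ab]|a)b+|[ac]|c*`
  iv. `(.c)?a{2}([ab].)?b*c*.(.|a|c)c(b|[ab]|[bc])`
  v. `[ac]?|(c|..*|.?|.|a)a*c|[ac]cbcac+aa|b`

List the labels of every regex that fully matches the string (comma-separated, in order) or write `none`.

iii

i → no match
ii → no match
iii → match
iv → no match
v → no match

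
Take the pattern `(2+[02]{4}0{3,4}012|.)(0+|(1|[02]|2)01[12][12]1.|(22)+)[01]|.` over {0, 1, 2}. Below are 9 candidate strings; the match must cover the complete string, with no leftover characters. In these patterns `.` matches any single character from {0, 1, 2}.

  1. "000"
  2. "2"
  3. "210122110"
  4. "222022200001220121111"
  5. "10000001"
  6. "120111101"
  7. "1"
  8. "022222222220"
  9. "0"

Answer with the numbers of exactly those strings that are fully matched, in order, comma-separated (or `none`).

1, 2, 3, 4, 5, 6, 7, 8, 9

1 → match
2 → match
3 → match
4 → match
5 → match
6 → match
7 → match
8 → match
9 → match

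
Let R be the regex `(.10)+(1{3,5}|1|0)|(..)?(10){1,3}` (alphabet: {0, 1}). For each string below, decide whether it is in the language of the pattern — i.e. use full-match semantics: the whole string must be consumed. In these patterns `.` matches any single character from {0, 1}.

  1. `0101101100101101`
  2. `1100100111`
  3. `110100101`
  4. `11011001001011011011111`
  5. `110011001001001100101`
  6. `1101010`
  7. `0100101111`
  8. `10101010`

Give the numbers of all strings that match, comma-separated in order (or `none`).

1 → match
2 → no match
3 → no match
4 → match
5 → no match
6 → no match
7 → match
8 → match

1, 4, 7, 8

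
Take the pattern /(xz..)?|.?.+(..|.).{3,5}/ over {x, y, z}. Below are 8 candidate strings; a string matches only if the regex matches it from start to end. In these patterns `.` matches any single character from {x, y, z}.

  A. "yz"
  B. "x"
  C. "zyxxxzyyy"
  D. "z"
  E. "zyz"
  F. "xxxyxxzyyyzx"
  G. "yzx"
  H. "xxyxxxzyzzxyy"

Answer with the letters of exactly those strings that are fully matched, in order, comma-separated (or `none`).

A. "yz" → no match
B. "x" → no match
C. "zyxxxzyyy" → match
D. "z" → no match
E. "zyz" → no match
F. "xxxyxxzyyyzx" → match
G. "yzx" → no match
H → match

C, F, H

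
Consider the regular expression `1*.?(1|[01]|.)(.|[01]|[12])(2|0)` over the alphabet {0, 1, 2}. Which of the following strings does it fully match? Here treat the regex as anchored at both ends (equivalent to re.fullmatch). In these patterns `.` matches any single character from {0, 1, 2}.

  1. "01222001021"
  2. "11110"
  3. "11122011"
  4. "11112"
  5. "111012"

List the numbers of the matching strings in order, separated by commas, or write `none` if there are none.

2, 4, 5

1 → no match
2 → match
3 → no match
4 → match
5 → match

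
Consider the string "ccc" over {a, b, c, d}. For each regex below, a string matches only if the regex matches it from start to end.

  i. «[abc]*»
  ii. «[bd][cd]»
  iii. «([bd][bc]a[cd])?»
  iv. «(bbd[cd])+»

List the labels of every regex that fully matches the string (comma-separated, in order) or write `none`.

i → match
ii → no match
iii → no match
iv → no match — must start with "bbd"

i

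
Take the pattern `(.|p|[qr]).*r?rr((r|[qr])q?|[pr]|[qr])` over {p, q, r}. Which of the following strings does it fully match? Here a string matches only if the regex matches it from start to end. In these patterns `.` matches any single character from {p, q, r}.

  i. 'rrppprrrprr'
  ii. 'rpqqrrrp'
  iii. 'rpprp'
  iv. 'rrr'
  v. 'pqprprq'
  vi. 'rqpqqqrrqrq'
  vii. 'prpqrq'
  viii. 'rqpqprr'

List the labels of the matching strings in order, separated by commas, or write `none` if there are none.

i → no match
ii → match
iii → no match
iv → no match
v → no match
vi → no match
vii → no match
viii → no match

ii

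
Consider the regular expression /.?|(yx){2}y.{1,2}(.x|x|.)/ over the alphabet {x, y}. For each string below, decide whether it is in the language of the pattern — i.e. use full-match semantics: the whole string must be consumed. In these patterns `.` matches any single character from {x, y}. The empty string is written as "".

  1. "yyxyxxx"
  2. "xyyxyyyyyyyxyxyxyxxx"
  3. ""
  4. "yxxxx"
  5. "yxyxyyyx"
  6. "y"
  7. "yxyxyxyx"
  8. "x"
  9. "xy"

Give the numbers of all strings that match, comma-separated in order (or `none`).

1 → no match
2 → no match
3 → match
4 → no match
5 → match
6 → match
7 → match
8 → match
9 → no match

3, 5, 6, 7, 8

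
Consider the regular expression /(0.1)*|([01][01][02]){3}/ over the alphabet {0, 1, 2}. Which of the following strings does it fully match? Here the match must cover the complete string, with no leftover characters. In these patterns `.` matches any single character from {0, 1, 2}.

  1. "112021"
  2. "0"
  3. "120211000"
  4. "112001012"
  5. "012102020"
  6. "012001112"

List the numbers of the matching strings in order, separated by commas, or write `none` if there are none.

1 → no match
2 → no match
3 → no match
4 → no match
5 → no match
6 → no match

none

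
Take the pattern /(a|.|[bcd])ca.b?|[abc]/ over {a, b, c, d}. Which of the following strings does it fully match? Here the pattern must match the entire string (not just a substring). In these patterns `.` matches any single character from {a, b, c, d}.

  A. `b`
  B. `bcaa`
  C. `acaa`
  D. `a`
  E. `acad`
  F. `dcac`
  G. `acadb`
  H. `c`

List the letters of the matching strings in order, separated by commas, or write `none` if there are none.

A → match
B → match
C → match
D → match
E → match
F → match
G → match
H → match

A, B, C, D, E, F, G, H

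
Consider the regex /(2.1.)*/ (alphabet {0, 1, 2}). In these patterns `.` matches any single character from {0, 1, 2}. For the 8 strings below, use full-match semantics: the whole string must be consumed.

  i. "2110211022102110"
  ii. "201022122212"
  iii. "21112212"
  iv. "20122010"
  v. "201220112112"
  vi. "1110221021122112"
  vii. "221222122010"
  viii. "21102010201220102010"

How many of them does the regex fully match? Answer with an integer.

i → match
ii → match
iii → match
iv → match
v → match
vi → no match
vii → match
viii → match
Total matched: 7

7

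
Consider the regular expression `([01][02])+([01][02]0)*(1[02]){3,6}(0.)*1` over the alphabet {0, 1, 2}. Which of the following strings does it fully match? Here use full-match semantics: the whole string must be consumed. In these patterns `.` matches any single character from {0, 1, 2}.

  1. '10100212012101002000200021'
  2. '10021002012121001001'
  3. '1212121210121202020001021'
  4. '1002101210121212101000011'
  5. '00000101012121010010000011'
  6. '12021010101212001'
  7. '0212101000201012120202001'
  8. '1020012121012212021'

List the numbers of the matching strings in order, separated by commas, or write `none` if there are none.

1 → match
2 → match
3 → match
4 → match
5 → match
6 → match
7 → match
8 → no match

1, 2, 3, 4, 5, 6, 7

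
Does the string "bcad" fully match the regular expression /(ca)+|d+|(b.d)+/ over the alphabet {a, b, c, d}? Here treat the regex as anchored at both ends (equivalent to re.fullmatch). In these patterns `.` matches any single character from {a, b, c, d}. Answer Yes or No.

No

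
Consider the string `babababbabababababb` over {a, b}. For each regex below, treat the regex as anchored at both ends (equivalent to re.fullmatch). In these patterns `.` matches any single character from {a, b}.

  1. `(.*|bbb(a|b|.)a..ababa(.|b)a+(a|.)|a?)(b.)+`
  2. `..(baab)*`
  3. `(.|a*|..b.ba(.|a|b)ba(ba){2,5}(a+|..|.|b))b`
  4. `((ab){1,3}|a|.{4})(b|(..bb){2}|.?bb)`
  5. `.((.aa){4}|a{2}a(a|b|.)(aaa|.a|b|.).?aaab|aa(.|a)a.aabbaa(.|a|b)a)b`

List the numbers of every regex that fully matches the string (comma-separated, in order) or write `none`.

1 → match
2 → no match
3 → match
4 → no match
5 → no match

1, 3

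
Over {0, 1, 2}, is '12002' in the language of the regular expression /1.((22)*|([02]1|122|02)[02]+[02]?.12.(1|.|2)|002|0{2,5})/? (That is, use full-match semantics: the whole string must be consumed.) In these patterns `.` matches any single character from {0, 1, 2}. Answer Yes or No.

Yes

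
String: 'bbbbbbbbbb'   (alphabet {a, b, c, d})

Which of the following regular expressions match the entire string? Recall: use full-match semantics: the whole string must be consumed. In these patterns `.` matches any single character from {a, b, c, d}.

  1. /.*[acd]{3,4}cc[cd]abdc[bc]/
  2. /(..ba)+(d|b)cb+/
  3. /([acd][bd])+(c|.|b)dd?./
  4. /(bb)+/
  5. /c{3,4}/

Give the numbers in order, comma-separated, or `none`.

1 → no match
2 → no match
3 → no match
4 → match
5 → no match — must start with 'c'

4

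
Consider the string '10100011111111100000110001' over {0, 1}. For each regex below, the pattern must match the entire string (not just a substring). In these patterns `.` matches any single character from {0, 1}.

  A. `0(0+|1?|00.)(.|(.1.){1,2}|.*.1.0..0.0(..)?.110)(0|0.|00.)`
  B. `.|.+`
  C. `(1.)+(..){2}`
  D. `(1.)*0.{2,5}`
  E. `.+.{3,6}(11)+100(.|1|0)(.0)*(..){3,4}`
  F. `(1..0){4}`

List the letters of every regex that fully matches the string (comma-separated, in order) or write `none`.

B, E

A → no match — must start with '0'
B → match
C → no match
D → no match
E → match
F → no match — must end with '0'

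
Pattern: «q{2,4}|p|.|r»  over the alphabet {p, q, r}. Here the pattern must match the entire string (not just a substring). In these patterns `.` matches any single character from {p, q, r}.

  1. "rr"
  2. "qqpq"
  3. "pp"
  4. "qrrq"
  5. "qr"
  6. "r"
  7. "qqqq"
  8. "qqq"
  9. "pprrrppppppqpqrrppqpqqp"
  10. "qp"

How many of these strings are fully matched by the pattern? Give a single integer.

3

1 → no match
2 → no match
3 → no match
4 → no match
5 → no match
6 → match
7 → match
8 → match
9 → no match
10 → no match
Total matched: 3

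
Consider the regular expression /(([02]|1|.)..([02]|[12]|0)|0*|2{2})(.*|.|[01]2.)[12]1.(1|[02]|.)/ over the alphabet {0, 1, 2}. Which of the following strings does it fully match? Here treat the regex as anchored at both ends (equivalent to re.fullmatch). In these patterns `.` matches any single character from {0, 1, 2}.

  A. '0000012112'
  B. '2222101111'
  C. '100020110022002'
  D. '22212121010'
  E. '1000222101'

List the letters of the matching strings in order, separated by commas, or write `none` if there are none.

A, B, E

A → match
B → match
C → no match
D → no match
E → match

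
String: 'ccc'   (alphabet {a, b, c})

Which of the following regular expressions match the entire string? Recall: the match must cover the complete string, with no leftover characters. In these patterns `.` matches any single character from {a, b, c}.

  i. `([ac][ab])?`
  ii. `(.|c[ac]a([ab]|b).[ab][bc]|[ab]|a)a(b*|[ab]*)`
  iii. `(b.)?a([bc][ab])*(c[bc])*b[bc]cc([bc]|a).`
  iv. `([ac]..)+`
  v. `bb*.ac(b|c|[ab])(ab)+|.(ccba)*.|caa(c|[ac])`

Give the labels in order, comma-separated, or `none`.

iv

i → no match
ii → no match
iii → no match
iv → match
v → no match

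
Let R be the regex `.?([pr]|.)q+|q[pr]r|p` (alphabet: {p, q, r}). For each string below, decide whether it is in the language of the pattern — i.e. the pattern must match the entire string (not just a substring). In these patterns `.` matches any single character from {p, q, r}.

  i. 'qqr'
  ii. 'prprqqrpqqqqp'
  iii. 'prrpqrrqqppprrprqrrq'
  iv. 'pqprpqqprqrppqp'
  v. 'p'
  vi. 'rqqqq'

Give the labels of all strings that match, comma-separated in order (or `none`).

i → no match
ii → no match
iii → no match
iv → no match
v → match
vi → match

v, vi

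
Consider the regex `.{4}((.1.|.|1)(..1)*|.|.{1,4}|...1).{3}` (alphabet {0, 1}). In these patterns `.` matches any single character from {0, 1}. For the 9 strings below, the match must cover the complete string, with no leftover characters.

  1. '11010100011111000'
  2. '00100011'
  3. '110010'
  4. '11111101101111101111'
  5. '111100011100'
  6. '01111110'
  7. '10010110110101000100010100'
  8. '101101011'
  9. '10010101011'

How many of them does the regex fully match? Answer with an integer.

1 → no match
2 → match
3 → no match
4 → match
5 → no match
6 → match
7 → no match
8 → match
9 → match
Total matched: 5

5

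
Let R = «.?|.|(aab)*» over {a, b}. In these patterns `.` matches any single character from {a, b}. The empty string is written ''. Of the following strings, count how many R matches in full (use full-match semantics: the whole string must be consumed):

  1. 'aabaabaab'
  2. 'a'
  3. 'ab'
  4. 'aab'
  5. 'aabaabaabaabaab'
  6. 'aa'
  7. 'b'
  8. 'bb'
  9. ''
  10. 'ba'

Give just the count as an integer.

6

1 → match
2 → match
3 → no match
4 → match
5 → match
6 → no match
7 → match
8 → no match
9 → match
10 → no match
Total matched: 6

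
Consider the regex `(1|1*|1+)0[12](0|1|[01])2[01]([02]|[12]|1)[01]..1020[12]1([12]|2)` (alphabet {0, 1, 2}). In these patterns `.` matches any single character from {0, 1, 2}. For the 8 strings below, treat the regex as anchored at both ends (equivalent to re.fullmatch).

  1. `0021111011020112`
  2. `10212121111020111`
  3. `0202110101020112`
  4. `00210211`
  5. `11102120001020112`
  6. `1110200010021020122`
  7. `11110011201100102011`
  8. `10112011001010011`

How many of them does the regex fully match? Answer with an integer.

2

1 → no match
2 → match
3 → match
4 → no match
5 → no match
6 → no match
7 → no match
8 → no match
Total matched: 2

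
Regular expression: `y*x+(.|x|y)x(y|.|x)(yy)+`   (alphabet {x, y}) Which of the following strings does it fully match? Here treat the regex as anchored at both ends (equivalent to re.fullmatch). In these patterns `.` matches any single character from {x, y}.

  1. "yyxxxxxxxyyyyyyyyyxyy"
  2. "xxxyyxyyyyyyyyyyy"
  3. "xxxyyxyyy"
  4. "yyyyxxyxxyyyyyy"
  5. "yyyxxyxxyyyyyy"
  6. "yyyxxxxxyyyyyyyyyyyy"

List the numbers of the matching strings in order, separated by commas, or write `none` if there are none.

4, 5, 6

1 → no match
2 → no match
3 → no match
4 → match
5 → match
6 → match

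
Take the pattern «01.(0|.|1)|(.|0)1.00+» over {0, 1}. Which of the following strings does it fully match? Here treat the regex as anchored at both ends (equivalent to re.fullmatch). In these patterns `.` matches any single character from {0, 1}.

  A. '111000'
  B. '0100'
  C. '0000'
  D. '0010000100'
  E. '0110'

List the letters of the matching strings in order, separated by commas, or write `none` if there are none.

A → match
B → match
C → no match
D → no match
E → match

A, B, E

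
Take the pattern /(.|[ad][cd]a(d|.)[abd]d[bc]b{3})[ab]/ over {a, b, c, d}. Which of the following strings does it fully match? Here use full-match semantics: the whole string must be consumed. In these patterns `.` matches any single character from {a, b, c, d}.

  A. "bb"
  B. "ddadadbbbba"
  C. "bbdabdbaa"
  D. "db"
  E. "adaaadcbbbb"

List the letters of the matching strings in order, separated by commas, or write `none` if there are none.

A, B, D, E

A → match
B → match
C → no match
D → match
E → match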